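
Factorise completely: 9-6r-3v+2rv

(2r-3)(v-3)

Group as (2rv-6r) + (-3v+9) = 2r(v-3) - 3(v-3).
Both groups share the factor (v-3).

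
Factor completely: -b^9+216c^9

Recognize a difference of cubes with the parts 6c^3 and b^3.

-(b^3-6c^3)(b^6+6b^3c^3+36c^6)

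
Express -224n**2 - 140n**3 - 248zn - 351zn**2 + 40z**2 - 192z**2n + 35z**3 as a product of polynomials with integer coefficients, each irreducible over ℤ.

Group: 5z(7z**2 - 44zn + 8z - 35n**2 - 56n) + 4n(7z**2 - 44zn + 8z - 35n**2 - 56n); both groups contain (7z**2 - 44zn + 8z - 35n**2 - 56n), so (5z + 4n) is a factor with cofactor 7z**2 - 44zn + 8z - 35n**2 - 56n.
The cofactor groups again: 7z**2 - 44zn + 8z - 35n**2 - 56n = z(7z + 5n + 8) - 7n(7z + 5n + 8); both groups contain (7z + 5n + 8), giving (z - 7n)(7z + 5n + 8).

(z - 7n)(5z + 4n)(7z + 5n + 8)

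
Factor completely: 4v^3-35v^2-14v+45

Testing divisors of the constant over divisors of the leading coefficient, v = -5/4 is a root, giving the factor (4v+5) and quotient v^2-10v+9.
The remaining quadratic factors as (v-9)(v-1).

(4v+5)(v-1)(v-9)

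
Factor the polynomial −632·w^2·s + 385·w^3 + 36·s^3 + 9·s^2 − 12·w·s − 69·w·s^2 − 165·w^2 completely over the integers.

Group: 11·w·(35·w^2 − 67·w·s − 15·w + 12·s^2 + 3·s) + 3·s·(35·w^2 − 67·w·s − 15·w + 12·s^2 + 3·s); both groups contain (35·w^2 − 67·w·s − 15·w + 12·s^2 + 3·s), so (11·w + 3·s) is a factor with cofactor 35·w^2 − 67·w·s − 15·w + 12·s^2 + 3·s.
The cofactor groups again: 35·w^2 − 67·w·s − 15·w + 12·s^2 + 3·s = 5·w·(7·w − 12·s − 3) − s·(7·w − 12·s − 3); both groups contain (7·w − 12·s − 3), giving (5·w − s)·(7·w − 12·s − 3).

(7·w − 12·s − 3)·(5·w − s)·(11·w + 3·s)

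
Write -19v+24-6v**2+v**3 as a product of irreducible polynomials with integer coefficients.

By the rational root theorem, v = 8 is a root, so (v-8) is a factor; dividing leaves v**2+2v-3.
The remaining quadratic factors as (v-1)(v+3).

(v+3)(v-1)(v-8)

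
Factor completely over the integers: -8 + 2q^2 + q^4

(q^2 + 4)(q^2 - 2)

Substitute u = q^2 to get a quadratic in u, then factor.
q^2 + 4 is irreducible over ℤ (sum of squares).
q^2 - 2 is irreducible over ℤ (2 is not a perfect square).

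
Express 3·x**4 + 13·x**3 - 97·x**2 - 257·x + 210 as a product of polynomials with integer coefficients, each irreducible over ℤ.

(3·x - 2)·(x + 3)·(x + 7)·(x - 5)

By the rational root theorem, x = -3 is a root, so (x + 3) divides it; the quotient is 3·x**3 + 4·x**2 - 109·x + 70.
Next, x = 2/3 is a root, so (3·x - 2) divides it; the quotient is x**2 + 2·x - 35.
The remaining quadratic factors as (x + 7)(x - 5).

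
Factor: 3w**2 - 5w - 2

(3w + 1)(w - 2)

Need a pair with product 3·(-2) = -6 and sum -5: that's 1 and -6.
Split the middle term: 3w**2 + w - 6w - 2 = w(3w + 1) - 2(3w + 1).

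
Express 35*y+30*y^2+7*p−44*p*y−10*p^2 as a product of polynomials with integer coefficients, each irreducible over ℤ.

−(10*p−6*y−7)*(p+5*y)

Group: −10*p*(p+5*y) + (6*y+7)*(p+5*y); both groups contain (p+5*y).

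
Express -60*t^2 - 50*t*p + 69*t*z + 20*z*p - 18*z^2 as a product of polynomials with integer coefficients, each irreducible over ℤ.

-(12*t - 9*z + 10*p)*(5*t - 2*z)

Group: -12*t*(5*t - 2*z) + (9*z - 10*p)*(5*t - 2*z); both groups contain (5*t - 2*z).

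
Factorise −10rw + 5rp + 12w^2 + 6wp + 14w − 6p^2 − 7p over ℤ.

Group: −5r(2w − p) + (6w + 6p + 7)(2w − p); both groups contain (2w − p).

−(5r − 6w − 6p − 7)(2w − p)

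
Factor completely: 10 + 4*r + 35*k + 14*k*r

(2*r + 5)*(7*k + 2)

Group as (14*k*r + 35*k) + (4*r + 10) = 7*k*(2*r + 5) + 2*(2*r + 5).
Both groups share the factor (2*r + 5).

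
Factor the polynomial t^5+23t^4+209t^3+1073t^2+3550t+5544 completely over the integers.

Among the possible rational roots, t = -9 is a root, so (t+9) divides it; the quotient is t^4+14t^3+83t^2+326t+616.
Next, t = -7 is a root, giving the factor (t+7) and quotient t^3+7t^2+34t+88.
Continuing, t = -4 is a root, so (t+4) is a factor; dividing leaves t^2+3t+22.
The quadratic t^2+3t+22 has discriminant -79 < 0 and is irreducible over ℤ.

(t+4)(t+7)(t+9)(t^2+3t+22)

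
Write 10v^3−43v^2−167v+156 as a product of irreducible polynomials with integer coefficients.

(2v−13)(5v−4)(v+3)

By the rational root theorem, v = −3 is a root, so (v+3) divides it; the quotient is 10v^2−73v+52.
The remaining quadratic factors as (2v−13)(5v−4).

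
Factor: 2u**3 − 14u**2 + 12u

Pull out the common factor 2u, then factor the remaining trinomial.

2u(u − 1)(u − 6)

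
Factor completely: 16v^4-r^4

(2v-r)(2v+r)(4v^2+r^2)

(2v)⁴ − (r)⁴ = ((2v)² − (r)²)((2v)² + (r)²); the first factor splits again, the second (4v^2+r^2) is irreducible.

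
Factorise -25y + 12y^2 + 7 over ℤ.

(3y - 1)(4y - 7)

Need a pair with product 12·7 = 84 and sum -25: that's -21 and -4.
Split the middle term: 12y^2 - 21y - 4y + 7 = 3y(4y - 7) - (4y - 7).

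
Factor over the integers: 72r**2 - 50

Every term has a factor of 2. Then 36r**2 - 25 = (6r)² − (5)².

2(6r + 5)(6r - 5)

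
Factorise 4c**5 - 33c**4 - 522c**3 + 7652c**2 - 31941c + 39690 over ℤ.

(4c - 9)(c + 14)(c - 7)(c**2 - 13c + 45)

Testing divisors of the constant over divisors of the leading coefficient, c = 9/4 is a root, so (4c - 9) divides it; the quotient is c**4 - 6c**3 - 144c**2 + 1589c - 4410.
Continuing, c = 7 is a root, giving the factor (c - 7) and quotient c**3 + c**2 - 137c + 630.
Then c = -14 is a root, so (c + 14) divides it; the quotient is c**2 - 13c + 45.
The quadratic c**2 - 13c + 45 has discriminant -11 < 0 and is irreducible over ℤ.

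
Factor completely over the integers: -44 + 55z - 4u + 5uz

Group as (5uz - 4u) + (55z - 44) = u(5z - 4) + 11(5z - 4).
Both groups share the factor (5z - 4).

(5z - 4)(u + 11)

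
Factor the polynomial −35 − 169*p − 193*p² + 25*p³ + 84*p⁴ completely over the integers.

Testing divisors of the constant over divisors of the leading coefficient, p = −1 is a root, so (p + 1) is a factor; dividing leaves 84*p³ − 59*p² − 134*p − 35.
Then p = −5/7 is a root, so (7*p + 5) is a factor; dividing leaves 12*p² − 17*p − 7.
The remaining quadratic factors as (4*p − 7)(3*p + 1).

(3*p + 1)*(4*p − 7)*(7*p + 5)*(p + 1)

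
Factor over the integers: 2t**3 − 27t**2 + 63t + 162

Trying the rational-root candidates, t = 6 is a root, so (t − 6) divides it; the quotient is 2t**2 − 15t − 27.
The remaining quadratic factors as (2t + 3)(t − 9).

(2t + 3)(t − 6)(t − 9)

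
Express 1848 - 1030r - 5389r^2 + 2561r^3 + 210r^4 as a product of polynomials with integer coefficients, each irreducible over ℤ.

By the rational root theorem, r = 11/6 is a root, giving the factor (6r - 11) and quotient 35r^3 + 491r^2 + 2r - 168.
Continuing, r = -3/5 is a root, so (5r + 3) is a factor; dividing leaves 7r^2 + 94r - 56.
The remaining quadratic factors as (r + 14)(7r - 4).

(5r + 3)(6r - 11)(7r - 4)(r + 14)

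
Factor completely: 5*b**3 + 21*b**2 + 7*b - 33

(5*b + 11)*(b + 3)*(b - 1)

Among the possible rational roots, b = -11/5 is a root, so (5*b + 11) divides it; the quotient is b**2 + 2*b - 3.
The remaining quadratic factors as (b - 1)(b + 3).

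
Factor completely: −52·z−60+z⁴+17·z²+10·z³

By the rational root theorem, z = 2 is a root, giving the factor (z−2) and quotient z³+12·z²+41·z+30.
Then z = −5 is a root, so (z+5) divides it; the quotient is z²+7·z+6.
The remaining quadratic factors as (z+6)(z+1).

(z+1)·(z+5)·(z+6)·(z−2)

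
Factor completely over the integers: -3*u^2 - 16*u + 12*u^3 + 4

Group as (12*u^3 - 16*u) + (-3*u^2 + 4) = 4*u*(3*u^2 - 4) - (3*u^2 - 4).
Both groups share the factor (3*u^2 - 4).

(4*u - 1)*(3*u^2 - 4)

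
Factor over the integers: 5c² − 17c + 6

(5c − 2)(c − 3)

Need a pair with product 5·6 = 30 and sum −17: that's −15 and −2.
Split the middle term: 5c² − 15c − 2c + 6 = 5c(c − 3) − 2(c − 3).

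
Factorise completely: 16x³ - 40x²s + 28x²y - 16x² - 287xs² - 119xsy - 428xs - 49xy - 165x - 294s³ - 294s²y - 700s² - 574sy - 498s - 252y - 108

Group: x(16x² + 56xs + 28xy + 48x + 49s² + 49sy + 84s + 63y + 27) + (-6s - 4)(16x² + 56xs + 28xy + 48x + 49s² + 49sy + 84s + 63y + 27); both groups contain (16x² + 56xs + 28xy + 48x + 49s² + 49sy + 84s + 63y + 27), so (x - 6s - 4) is a factor with cofactor 16x² + 56xs + 28xy + 48x + 49s² + 49sy + 84s + 63y + 27.
The cofactor groups again: 16x² + 56xs + 28xy + 48x + 49s² + 49sy + 84s + 63y + 27 = 4x(4x + 7s + 9) + (7s + 7y + 3)(4x + 7s + 9); both groups contain (4x + 7s + 9), giving (4x + 7s + 7y + 3)(4x + 7s + 9).

(x - 6s - 4)(4x + 7s + 7y + 3)(4x + 7s + 9)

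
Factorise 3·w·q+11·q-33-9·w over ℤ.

Group as (3·w·q-9·w) + (11·q-33) = 3·w·(q-3) + 11·(q-3).
Both groups share the factor (q-3).

(3·w+11)·(q-3)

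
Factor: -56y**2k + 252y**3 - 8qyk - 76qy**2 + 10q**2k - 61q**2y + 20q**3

Group: 5q(4q**2 - qy + 2qk - 18y**2 + 4yk) - 14y(4q**2 - qy + 2qk - 18y**2 + 4yk); both groups contain (4q**2 - qy + 2qk - 18y**2 + 4yk), so (5q - 14y) is a factor with cofactor 4q**2 - qy + 2qk - 18y**2 + 4yk.
The cofactor groups again: 4q**2 - qy + 2qk - 18y**2 + 4yk = 4q(q + 2y) + (-9y + 2k)(q + 2y); both groups contain (q + 2y), giving (4q - 9y + 2k)(q + 2y).

(4q - 9y + 2k)(5q - 14y)(q + 2y)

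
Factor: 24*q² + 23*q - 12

Need a pair with product 24·(-12) = -288 and sum 23: that's 32 and -9.
Split the middle term: 24*q² + 32*q - 9*q - 12 = 8*q*(3*q + 4) - 3*(3*q + 4).

(3*q + 4)*(8*q - 3)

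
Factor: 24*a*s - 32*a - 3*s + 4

(3*s - 4)*(8*a - 1)

Group as (24*a*s - 32*a) + (-3*s + 4) = 8*a*(3*s - 4) - (3*s - 4).
Both groups share the factor (3*s - 4).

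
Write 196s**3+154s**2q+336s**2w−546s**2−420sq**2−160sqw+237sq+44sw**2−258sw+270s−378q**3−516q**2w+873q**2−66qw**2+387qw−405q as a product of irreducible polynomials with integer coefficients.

Group: 14s(14s**2−3sq+22sw−30s−27q**2−33qw+45q) + (14q+2w−9)(14s**2−3sq+22sw−30s−27q**2−33qw+45q); both groups contain (14s**2−3sq+22sw−30s−27q**2−33qw+45q), so (14s+14q+2w−9) is a factor with cofactor 14s**2−3sq+22sw−30s−27q**2−33qw+45q.
The cofactor groups again: 14s**2−3sq+22sw−30s−27q**2−33qw+45q = 7s(2s−3q) + (9q+11w−15)(2s−3q); both groups contain (2s−3q), giving (7s+9q+11w−15)(2s−3q).

(2s−3q)(14s+14q+2w−9)(7s+9q+11w−15)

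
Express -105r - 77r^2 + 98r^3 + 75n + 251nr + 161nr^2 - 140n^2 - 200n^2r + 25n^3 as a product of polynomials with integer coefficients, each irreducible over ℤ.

(5n + 2r - 3)(5n - 7r)(n - 7r - 5)

Group: 5n(5n^2 - 42nr - 25n + 49r^2 + 35r) + (2r - 3)(5n^2 - 42nr - 25n + 49r^2 + 35r); both groups contain (5n^2 - 42nr - 25n + 49r^2 + 35r), so (5n + 2r - 3) is a factor with cofactor 5n^2 - 42nr - 25n + 49r^2 + 35r.
The cofactor groups again: 5n^2 - 42nr - 25n + 49r^2 + 35r = n(5n - 7r) + (-7r - 5)(5n - 7r); both groups contain (5n - 7r), giving (n - 7r - 5)(5n - 7r).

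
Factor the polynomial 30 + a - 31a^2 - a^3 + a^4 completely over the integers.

(a + 1)(a + 5)(a - 1)(a - 6)

Among the possible rational roots, a = 6 is a root, so (a - 6) divides it; the quotient is a^3 + 5a^2 - a - 5.
Next, a = -5 is a root, so (a + 5) divides it; the quotient is a^2 - 1.
The remaining quadratic factors as (a - 1)(a + 1).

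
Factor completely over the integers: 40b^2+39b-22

Need a pair with product 40·(-22) = -880 and sum 39: that's -16 and 55.
Split the middle term: 40b^2-16b + 55b-22 = 8b(5b-2) + 11(5b-2).

(5b-2)(8b+11)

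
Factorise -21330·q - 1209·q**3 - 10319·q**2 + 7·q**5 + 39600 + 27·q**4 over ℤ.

Trying the rational-root candidates, q = 15 is a root, so (q - 15) is a factor; dividing leaves 7·q**4 + 132·q**3 + 771·q**2 + 1246·q - 2640.
Continuing, q = -10 is a root, giving the factor (q + 10) and quotient 7·q**3 + 62·q**2 + 151·q - 264.
Continuing, q = 8/7 is a root, so (7·q - 8) is a factor; dividing leaves q**2 + 10·q + 33.
The quadratic q**2 + 10·q + 33 has discriminant -32 < 0 and is irreducible over ℤ.

(7·q - 8)·(q + 10)·(q - 15)·(q**2 + 10·q + 33)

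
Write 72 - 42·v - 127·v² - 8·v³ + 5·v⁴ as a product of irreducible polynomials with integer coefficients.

Among the possible rational roots, v = 3/5 is a root, so (5·v - 3) divides it; the quotient is v³ - v² - 26·v - 24.
Next, v = 6 is a root, so (v - 6) is a factor; dividing leaves v² + 5·v + 4.
The remaining quadratic factors as (v + 1)(v + 4).

(5·v - 3)·(v + 1)·(v + 4)·(v - 6)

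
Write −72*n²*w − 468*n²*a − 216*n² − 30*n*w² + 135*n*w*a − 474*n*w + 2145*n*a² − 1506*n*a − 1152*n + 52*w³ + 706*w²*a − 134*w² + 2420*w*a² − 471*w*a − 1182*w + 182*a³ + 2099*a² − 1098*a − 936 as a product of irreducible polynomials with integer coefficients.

−(3*n − 2*w − 14*a + 13)*(2*w + 13*a + 6)*(12*n + 13*w + a + 12)

Group: 2*w*(−36*n² − 15*n*w + 165*n*a − 192*n + 26*w² + 184*w*a − 145*w + 14*a² + 155*a − 156) + (13*a + 6)*(−36*n² − 15*n*w + 165*n*a − 192*n + 26*w² + 184*w*a − 145*w + 14*a² + 155*a − 156); both groups contain (−36*n² − 15*n*w + 165*n*a − 192*n + 26*w² + 184*w*a − 145*w + 14*a² + 155*a − 156), so (2*w + 13*a + 6) is a factor with cofactor −36*n² − 15*n*w + 165*n*a − 192*n + 26*w² + 184*w*a − 145*w + 14*a² + 155*a − 156.
The cofactor groups again: −36*n² − 15*n*w + 165*n*a − 192*n + 26*w² + 184*w*a − 145*w + 14*a² + 155*a − 156 = −12*n*(3*n − 2*w − 14*a + 13) + (−13*w − a − 12)*(3*n − 2*w − 14*a + 13); both groups contain (3*n − 2*w − 14*a + 13), giving −(12*n + 13*w + a + 12)*(3*n − 2*w − 14*a + 13).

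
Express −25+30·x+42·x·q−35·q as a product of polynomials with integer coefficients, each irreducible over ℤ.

(6·x−5)·(7·q+5)

Group as (42·x·q+30·x) + (−35·q−25) = 6·x·(7·q+5) − 5·(7·q+5).
Both groups share the factor (7·q+5).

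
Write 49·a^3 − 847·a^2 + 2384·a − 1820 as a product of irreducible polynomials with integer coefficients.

(7·a − 10)·(7·a − 13)·(a − 14)

Among the possible rational roots, a = 14 is a root, giving the factor (a − 14) and quotient 49·a^2 − 161·a + 130.
The remaining quadratic factors as (7·a − 13)(7·a − 10).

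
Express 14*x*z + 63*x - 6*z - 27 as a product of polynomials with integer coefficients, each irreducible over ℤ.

Group as (14*x*z + 63*x) + (-6*z - 27) = 7*x*(2*z + 9) - 3*(2*z + 9).
Both groups share the factor (2*z + 9).

(2*z + 9)*(7*x - 3)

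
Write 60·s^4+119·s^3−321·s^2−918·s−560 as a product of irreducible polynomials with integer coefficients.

Among the possible rational roots, s = −7/5 is a root, so (5·s+7) divides it; the quotient is 12·s^3+7·s^2−74·s−80.
Next, s = −5/4 is a root, so (4·s+5) is a factor; dividing leaves 3·s^2−2·s−16.
The remaining quadratic factors as (s+2)(3·s−8).

(3·s−8)·(4·s+5)·(5·s+7)·(s+2)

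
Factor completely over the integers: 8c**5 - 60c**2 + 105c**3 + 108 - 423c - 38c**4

By the rational root theorem, c = 1/4 is a root, so (4c - 1) divides it; the quotient is 2c**4 - 9c**3 + 24c**2 - 9c - 108.
Continuing, c = -3/2 is a root, so (2c + 3) divides it; the quotient is c**3 - 6c**2 + 21c - 36.
Continuing, c = 3 is a root, so (c - 3) divides it; the quotient is c**2 - 3c + 12.
The quadratic c**2 - 3c + 12 has discriminant -39 < 0 and is irreducible over ℤ.

(2c + 3)(4c - 1)(c - 3)(c**2 - 3c + 12)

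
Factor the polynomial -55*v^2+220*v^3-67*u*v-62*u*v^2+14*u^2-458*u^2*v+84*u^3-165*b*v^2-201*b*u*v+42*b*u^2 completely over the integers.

(2*u-11*v)*(3*b+6*u-4*v+1)*(7*u+5*v)

Group: 3*b*(14*u^2-67*u*v-55*v^2) + (6*u-4*v+1)*(14*u^2-67*u*v-55*v^2); both groups contain (14*u^2-67*u*v-55*v^2), so (3*b+6*u-4*v+1) is a factor with cofactor 14*u^2-67*u*v-55*v^2.
The cofactor groups again: 14*u^2-67*u*v-55*v^2 = 7*u*(2*u-11*v) + 5*v*(2*u-11*v); both groups contain (2*u-11*v), giving (7*u+5*v)*(2*u-11*v).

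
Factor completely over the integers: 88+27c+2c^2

(2c+11)(c+8)

Need a pair with product 2·88 = 176 and sum 27: that's 16 and 11.
Split the middle term: 2c^2+16c + 11c+88 = 2c(c+8) + 11(c+8).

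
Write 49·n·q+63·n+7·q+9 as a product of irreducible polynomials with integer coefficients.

Group as (49·n·q+63·n) + (7·q+9) = 7·n·(7·q+9) + (7·q+9).
Both groups share the factor (7·q+9).

(7·n+1)·(7·q+9)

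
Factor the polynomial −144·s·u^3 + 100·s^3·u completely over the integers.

4·s·u·(5·s + 6·u)·(5·s − 6·u)

Every term has a factor of 4·s·u. Then 25·s^2 − 36·u^2 = (5·s)² − (6·u)².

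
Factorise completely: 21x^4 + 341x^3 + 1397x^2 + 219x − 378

(3x + 2)(7x − 3)(x + 7)(x + 9)

Among the possible rational roots, x = −9 is a root, so (x + 9) divides it; the quotient is 21x^3 + 152x^2 + 29x − 42.
Then x = −7 is a root, so (x + 7) is a factor; dividing leaves 21x^2 + 5x − 6.
The remaining quadratic factors as (3x + 2)(7x − 3).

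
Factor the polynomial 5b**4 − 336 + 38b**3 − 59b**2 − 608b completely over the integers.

(5b + 3)(b + 4)(b + 7)(b − 4)

Trying the rational-root candidates, b = −7 is a root, so (b + 7) is a factor; dividing leaves 5b**3 + 3b**2 − 80b − 48.
Continuing, b = 4 is a root, so (b − 4) is a factor; dividing leaves 5b**2 + 23b + 12.
The remaining quadratic factors as (b + 4)(5b + 3).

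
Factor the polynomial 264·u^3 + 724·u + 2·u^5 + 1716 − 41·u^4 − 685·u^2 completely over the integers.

Testing divisors of the constant over divisors of the leading coefficient, u = −1 is a root, so (u + 1) is a factor; dividing leaves 2·u^4 − 43·u^3 + 307·u^2 − 992·u + 1716.
Next, u = 13/2 is a root, giving the factor (2·u − 13) and quotient u^3 − 15·u^2 + 56·u − 132.
Continuing, u = 11 is a root, so (u − 11) divides it; the quotient is u^2 − 4·u + 12.
The quadratic u^2 − 4·u + 12 has discriminant −32 < 0 and is irreducible over ℤ.

(2·u − 13)·(u + 1)·(u − 11)·(u^2 − 4·u + 12)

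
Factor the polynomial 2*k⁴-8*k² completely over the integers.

Factor out 2*k², leaving k²-4, which is a difference of two squares.

2*k²*(k+2)*(k-2)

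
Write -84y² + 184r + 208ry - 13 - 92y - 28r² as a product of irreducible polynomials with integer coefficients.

-(14r - 6y - 1)(2r - 14y - 13)

Group: -2r(14r - 6y - 1) + (14y + 13)(14r - 6y - 1); both groups contain (14r - 6y - 1).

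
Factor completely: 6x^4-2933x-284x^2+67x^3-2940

Trying the rational-root candidates, x = -5 is a root, giving the factor (x+5) and quotient 6x^3+37x^2-469x-588.
Next, x = -7/6 is a root, so (6x+7) is a factor; dividing leaves x^2+5x-84.
The remaining quadratic factors as (x+12)(x-7).

(6x+7)(x+12)(x+5)(x-7)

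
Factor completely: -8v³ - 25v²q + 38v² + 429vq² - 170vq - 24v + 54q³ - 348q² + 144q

Group: v(-8v² - 73vq + 38v - 9q² + 58q - 24) - 6q(-8v² - 73vq + 38v - 9q² + 58q - 24); both groups contain (-8v² - 73vq + 38v - 9q² + 58q - 24), so (v - 6q) is a factor with cofactor -8v² - 73vq + 38v - 9q² + 58q - 24.
The cofactor groups again: -8v² - 73vq + 38v - 9q² + 58q - 24 = -8v(v + 9q - 4) + (-q + 6)(v + 9q - 4); both groups contain (v + 9q - 4), giving -(8v + q - 6)(v + 9q - 4).

-(v - 6q)(v + 9q - 4)(8v + q - 6)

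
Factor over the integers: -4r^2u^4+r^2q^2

Every term has a factor of r^2; factoring it out leaves -4u^4+q^2.
Recognize a difference of squares with the parts q and 2u^2.

-r^2(2u^2-q)(2u^2+q)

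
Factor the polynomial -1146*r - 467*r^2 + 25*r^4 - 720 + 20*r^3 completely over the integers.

(5*r + 6)*(5*r + 8)*(r + 3)*(r - 5)

Testing divisors of the constant over divisors of the leading coefficient, r = -3 is a root, so (r + 3) divides it; the quotient is 25*r^3 - 55*r^2 - 302*r - 240.
Continuing, r = 5 is a root, so (r - 5) divides it; the quotient is 25*r^2 + 70*r + 48.
The remaining quadratic factors as (5*r + 6)(5*r + 8).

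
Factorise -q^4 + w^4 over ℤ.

(w - q)(w + q)(w^2 + q^2)

(w)⁴ − (q)⁴ = ((w)² − (q)²)((w)² + (q)²); the first factor splits again, the second (w^2 + q^2) is irreducible.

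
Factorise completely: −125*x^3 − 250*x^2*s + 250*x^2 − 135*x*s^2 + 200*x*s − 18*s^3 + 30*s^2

−(5*x + 3*s)*(5*x + 6*s − 10)*(5*x + s)

Group: 5*x*(−25*x^2 − 35*x*s + 50*x − 6*s^2 + 10*s) + 3*s*(−25*x^2 − 35*x*s + 50*x − 6*s^2 + 10*s); both groups contain (−25*x^2 − 35*x*s + 50*x − 6*s^2 + 10*s), so (5*x + 3*s) is a factor with cofactor −25*x^2 − 35*x*s + 50*x − 6*s^2 + 10*s.
The cofactor groups again: −25*x^2 − 35*x*s + 50*x − 6*s^2 + 10*s = −5*x*(5*x + s) + (−6*s + 10)*(5*x + s); both groups contain (5*x + s), giving −(5*x + 6*s − 10)*(5*x + s).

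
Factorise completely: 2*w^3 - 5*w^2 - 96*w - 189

Among the possible rational roots, w = -3 is a root, so (w + 3) is a factor; dividing leaves 2*w^2 - 11*w - 63.
The remaining quadratic factors as (2*w + 7)(w - 9).

(2*w + 7)*(w + 3)*(w - 9)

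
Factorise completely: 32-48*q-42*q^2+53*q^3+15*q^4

(3*q-2)*(5*q-4)*(q+1)*(q+4)

Among the possible rational roots, q = -1 is a root, so (q+1) divides it; the quotient is 15*q^3+38*q^2-80*q+32.
Next, q = 2/3 is a root, so (3*q-2) is a factor; dividing leaves 5*q^2+16*q-16.
The remaining quadratic factors as (5*q-4)(q+4).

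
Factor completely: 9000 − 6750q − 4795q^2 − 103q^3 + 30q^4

Among the possible rational roots, q = 15 is a root, giving the factor (q − 15) and quotient 30q^3 + 347q^2 + 410q − 600.
Continuing, q = −12/5 is a root, giving the factor (5q + 12) and quotient 6q^2 + 55q − 50.
The remaining quadratic factors as (6q − 5)(q + 10).

(5q + 12)(6q − 5)(q + 10)(q − 15)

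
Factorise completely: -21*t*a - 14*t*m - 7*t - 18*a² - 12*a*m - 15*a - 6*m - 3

Group: -7*t*(3*a + 2*m + 1) + (-6*a - 3)*(3*a + 2*m + 1); both groups contain (3*a + 2*m + 1).

-(3*a + 2*m + 1)*(7*t + 6*a + 3)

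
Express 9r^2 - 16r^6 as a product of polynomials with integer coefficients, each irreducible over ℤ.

-r^2(4r^2 + 3)(4r^2 - 3)

Factor out r^2 first: what remains is -16r^4 + 9.
Recognize a difference of squares with the parts 3 and 4r^2.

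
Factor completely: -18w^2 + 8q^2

2(2q + 3w)(2q - 3w)

Factor out 2, leaving 4q^2 - 9w^2, which is a difference of two squares.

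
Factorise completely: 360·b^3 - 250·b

10·b·(6·b + 5)·(6·b - 5)

Every term has a factor of 10·b. Then 36·b^2 - 25 = (6·b)² − (5)².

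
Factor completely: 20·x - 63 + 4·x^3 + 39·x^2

(4·x + 7)·(x + 9)·(x - 1)

Among the possible rational roots, x = 1 is a root, so (x - 1) divides it; the quotient is 4·x^2 + 43·x + 63.
The remaining quadratic factors as (4·x + 7)(x + 9).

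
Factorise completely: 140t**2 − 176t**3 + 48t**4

4t**2(2t − 5)(6t − 7)

Pull out the common factor 4t**2, then factor the remaining trinomial.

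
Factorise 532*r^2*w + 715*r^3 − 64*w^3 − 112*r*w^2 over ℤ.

(11*r − 4*w)*(13*r + 4*w)*(5*r + 4*w)

Group: 5*r*(143*r^2 − 8*r*w − 16*w^2) + 4*w*(143*r^2 − 8*r*w − 16*w^2); both groups contain (143*r^2 − 8*r*w − 16*w^2), so (5*r + 4*w) is a factor with cofactor 143*r^2 − 8*r*w − 16*w^2.
The cofactor groups again: 143*r^2 − 8*r*w − 16*w^2 = 13*r*(11*r − 4*w) + 4*w*(11*r − 4*w); both groups contain (11*r − 4*w), giving (13*r + 4*w)*(11*r − 4*w).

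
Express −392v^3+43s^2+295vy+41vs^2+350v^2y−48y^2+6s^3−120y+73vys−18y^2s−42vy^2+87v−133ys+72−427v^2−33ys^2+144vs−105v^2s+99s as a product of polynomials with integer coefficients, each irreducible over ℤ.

Group: 8v(−49v^2+7vy−7vs−35v+3ys+8y+6s^2+25s+24) + (−6y+s+3)(−49v^2+7vy−7vs−35v+3ys+8y+6s^2+25s+24); both groups contain (−49v^2+7vy−7vs−35v+3ys+8y+6s^2+25s+24), so (8v−6y+s+3) is a factor with cofactor −49v^2+7vy−7vs−35v+3ys+8y+6s^2+25s+24.
The cofactor groups again: −49v^2+7vy−7vs−35v+3ys+8y+6s^2+25s+24 = −7v(7v−y−2s−3) + (−3s−8)(7v−y−2s−3); both groups contain (7v−y−2s−3), giving −(7v+3s+8)(7v−y−2s−3).

−(7v−y−2s−3)(7v+3s+8)(8v−6y+s+3)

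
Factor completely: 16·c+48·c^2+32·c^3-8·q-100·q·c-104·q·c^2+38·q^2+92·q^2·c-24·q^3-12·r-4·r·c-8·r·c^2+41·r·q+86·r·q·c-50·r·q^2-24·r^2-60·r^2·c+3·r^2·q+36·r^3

(3·r+2·q-4·c)·(4·r+3·q-4·c-4)·(3·r-4·q+2·c+1)

Group: 4·r·(9·r^2-6·r·q-6·r·c+3·r-8·q^2+20·q·c+2·q-8·c^2-4·c) + (3·q-4·c-4)·(9·r^2-6·r·q-6·r·c+3·r-8·q^2+20·q·c+2·q-8·c^2-4·c); both groups contain (9·r^2-6·r·q-6·r·c+3·r-8·q^2+20·q·c+2·q-8·c^2-4·c), so (4·r+3·q-4·c-4) is a factor with cofactor 9·r^2-6·r·q-6·r·c+3·r-8·q^2+20·q·c+2·q-8·c^2-4·c.
The cofactor groups again: 9·r^2-6·r·q-6·r·c+3·r-8·q^2+20·q·c+2·q-8·c^2-4·c = 3·r·(3·r+2·q-4·c) + (-4·q+2·c+1)·(3·r+2·q-4·c); both groups contain (3·r+2·q-4·c), giving (3·r-4·q+2·c+1)·(3·r+2·q-4·c).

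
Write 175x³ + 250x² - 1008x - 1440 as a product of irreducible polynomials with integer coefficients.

(5x + 12)(5x - 12)(7x + 10)

Testing divisors of the constant over divisors of the leading coefficient, x = 12/5 is a root, so (5x - 12) divides it; the quotient is 35x² + 134x + 120.
The remaining quadratic factors as (5x + 12)(7x + 10).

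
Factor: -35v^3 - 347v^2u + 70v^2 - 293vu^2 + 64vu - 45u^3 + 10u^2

Group: 5v(-7v^2 - 68vu + 14v - 45u^2 + 10u) + u(-7v^2 - 68vu + 14v - 45u^2 + 10u); both groups contain (-7v^2 - 68vu + 14v - 45u^2 + 10u), so (5v + u) is a factor with cofactor -7v^2 - 68vu + 14v - 45u^2 + 10u.
The cofactor groups again: -7v^2 - 68vu + 14v - 45u^2 + 10u = -7v(v + 9u - 2) - 5u(v + 9u - 2); both groups contain (v + 9u - 2), giving -(7v + 5u)(v + 9u - 2).

-(7v + 5u)(v + 9u - 2)(5v + u)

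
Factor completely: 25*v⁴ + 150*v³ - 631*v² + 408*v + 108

(5*v + 1)*(5*v - 6)*(v + 9)*(v - 2)

By the rational root theorem, v = -9 is a root, so (v + 9) divides it; the quotient is 25*v³ - 75*v² + 44*v + 12.
Next, v = 2 is a root, so (v - 2) is a factor; dividing leaves 25*v² - 25*v - 6.
The remaining quadratic factors as (5*v + 1)(5*v - 6).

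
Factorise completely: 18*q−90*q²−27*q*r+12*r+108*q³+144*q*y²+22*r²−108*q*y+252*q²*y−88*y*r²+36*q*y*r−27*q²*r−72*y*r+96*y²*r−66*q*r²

Group: 3*q*(36*q²+84*q*y−33*q*r−30*q+48*y²−44*y*r−36*y+11*r+6) + 2*r*(36*q²+84*q*y−33*q*r−30*q+48*y²−44*y*r−36*y+11*r+6); both groups contain (36*q²+84*q*y−33*q*r−30*q+48*y²−44*y*r−36*y+11*r+6), so (3*q+2*r) is a factor with cofactor 36*q²+84*q*y−33*q*r−30*q+48*y²−44*y*r−36*y+11*r+6.
The cofactor groups again: 36*q²+84*q*y−33*q*r−30*q+48*y²−44*y*r−36*y+11*r+6 = 3*q*(12*q+12*y−11*r−6) + (4*y−1)*(12*q+12*y−11*r−6); both groups contain (12*q+12*y−11*r−6), giving (3*q+4*y−1)*(12*q+12*y−11*r−6).

(12*q+12*y−11*r−6)*(3*q+2*r)*(3*q+4*y−1)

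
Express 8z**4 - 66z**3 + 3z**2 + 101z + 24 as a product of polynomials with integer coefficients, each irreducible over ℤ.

(2z - 3)(4z + 1)(z + 1)(z - 8)

Testing divisors of the constant over divisors of the leading coefficient, z = -1/4 is a root, so (4z + 1) divides it; the quotient is 2z**3 - 17z**2 + 5z + 24.
Continuing, z = 3/2 is a root, giving the factor (2z - 3) and quotient z**2 - 7z - 8.
The remaining quadratic factors as (z - 8)(z + 1).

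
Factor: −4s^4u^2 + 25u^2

−u^2(2s^2 + 5)(2s^2 − 5)

Factor out u^2 first: what remains is −4s^4 + 25.
Recognize a difference of squares with the parts 5 and 2s^2.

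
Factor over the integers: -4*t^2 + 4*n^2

4*(n + t)*(n - t)

Pull out the common factor 4; n^2 - t^2 is a difference of squares.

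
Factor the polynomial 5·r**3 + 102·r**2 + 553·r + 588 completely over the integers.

Trying the rational-root candidates, r = -12 is a root, so (r + 12) divides it; the quotient is 5·r**2 + 42·r + 49.
The remaining quadratic factors as (5·r + 7)(r + 7).

(5·r + 7)·(r + 12)·(r + 7)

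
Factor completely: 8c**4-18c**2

Every term has a factor of 2c**2. Then 4c**2-9 = (2c)² − (3)².

2c**2(2c+3)(2c-3)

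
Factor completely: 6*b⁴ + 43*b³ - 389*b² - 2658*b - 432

(6*b + 1)*(b + 6)*(b + 9)*(b - 8)

Testing divisors of the constant over divisors of the leading coefficient, b = -6 is a root, so (b + 6) is a factor; dividing leaves 6*b³ + 7*b² - 431*b - 72.
Continuing, b = -1/6 is a root, giving the factor (6*b + 1) and quotient b² + b - 72.
The remaining quadratic factors as (b - 8)(b + 9).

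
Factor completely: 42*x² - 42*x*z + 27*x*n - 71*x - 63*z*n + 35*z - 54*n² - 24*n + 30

Group: 7*x*(6*x + 9*n - 5) + (-7*z - 6*n - 6)*(6*x + 9*n - 5); both groups contain (6*x + 9*n - 5).

(7*x - 7*z - 6*n - 6)*(6*x + 9*n - 5)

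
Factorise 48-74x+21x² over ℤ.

Need a pair with product 21·48 = 1008 and sum -74: that's -56 and -18.
Split the middle term: 21x²-56x - 18x+48 = 7x(3x-8) - 6(3x-8).

(3x-8)(7x-6)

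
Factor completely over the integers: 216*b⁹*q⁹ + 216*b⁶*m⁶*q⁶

216*b⁶*q⁶*(b*q + m²)*(b²*q² - b*m²*q + m⁴)

Pull out the common factor 216*b⁶*q⁶, leaving b³*q³ + m⁶.
Recognize a sum of cubes with the parts m² and b*q.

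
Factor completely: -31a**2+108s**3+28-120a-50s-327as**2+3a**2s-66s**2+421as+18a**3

(2a+9s-7)(9a-3s-2)(a-4s+2)

Group: a(18a**2+75as-67a-27s**2+3s+14) + (-4s+2)(18a**2+75as-67a-27s**2+3s+14); both groups contain (18a**2+75as-67a-27s**2+3s+14), so (a-4s+2) is a factor with cofactor 18a**2+75as-67a-27s**2+3s+14.
The cofactor groups again: 18a**2+75as-67a-27s**2+3s+14 = 9a(2a+9s-7) + (-3s-2)(2a+9s-7); both groups contain (2a+9s-7), giving (9a-3s-2)(2a+9s-7).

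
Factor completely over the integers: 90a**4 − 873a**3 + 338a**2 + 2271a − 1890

Testing divisors of the constant over divisors of the leading coefficient, a = 6/5 is a root, giving the factor (5a − 6) and quotient 18a**3 − 153a**2 − 116a + 315.
Continuing, a = −5/3 is a root, giving the factor (3a + 5) and quotient 6a**2 − 61a + 63.
The remaining quadratic factors as (a − 9)(6a − 7).

(3a + 5)(5a − 6)(6a − 7)(a − 9)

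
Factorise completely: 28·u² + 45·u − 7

Need a pair with product 28·(−7) = −196 and sum 45: that's −4 and 49.
Split the middle term: 28·u² − 4·u + 49·u − 7 = 4·u·(7·u − 1) + 7·(7·u − 1).

(4·u + 7)·(7·u − 1)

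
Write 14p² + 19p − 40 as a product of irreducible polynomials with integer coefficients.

Need a pair with product 14·(−40) = −560 and sum 19: that's 35 and −16.
Split the middle term: 14p² + 35p − 16p − 40 = 7p(2p + 5) − 8(2p + 5).

(2p + 5)(7p − 8)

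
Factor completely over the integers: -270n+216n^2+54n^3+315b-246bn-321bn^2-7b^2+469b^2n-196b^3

-(4b-n-5)(7b-6n)(7b-9n+9)

Group: 4b(-49b^2+105bn-63b-54n^2+54n) + (-n-5)(-49b^2+105bn-63b-54n^2+54n); both groups contain (-49b^2+105bn-63b-54n^2+54n), so (4b-n-5) is a factor with cofactor -49b^2+105bn-63b-54n^2+54n.
The cofactor groups again: -49b^2+105bn-63b-54n^2+54n = -7b(7b-6n) + (9n-9)(7b-6n); both groups contain (7b-6n), giving -(7b-9n+9)(7b-6n).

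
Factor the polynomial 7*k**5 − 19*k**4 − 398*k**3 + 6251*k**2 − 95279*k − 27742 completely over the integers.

(7*k + 2)*(k + 13)*(k − 11)*(k**2 − 5*k + 97)

By the rational root theorem, k = −2/7 is a root, so (7*k + 2) is a factor; dividing leaves k**4 − 3*k**3 − 56*k**2 + 909*k − 13871.
Then k = 11 is a root, so (k − 11) is a factor; dividing leaves k**3 + 8*k**2 + 32*k + 1261.
Then k = −13 is a root, so (k + 13) divides it; the quotient is k**2 − 5*k + 97.
The quadratic k**2 − 5*k + 97 has discriminant −363 < 0 and is irreducible over ℤ.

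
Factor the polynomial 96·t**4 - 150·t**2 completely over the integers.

Factor out 6·t**2, leaving 16·t**2 - 25, which is a difference of two squares.

6·t**2·(4·t + 5)·(4·t - 5)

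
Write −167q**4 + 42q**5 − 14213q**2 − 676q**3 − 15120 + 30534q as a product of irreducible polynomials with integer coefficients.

(6q − 5)(7q − 8)(q − 9)(q**2 + 7q + 42)

Testing divisors of the constant over divisors of the leading coefficient, q = 8/7 is a root, so (7q − 8) divides it; the quotient is 6q**4 − 17q**3 − 116q**2 − 2163q + 1890.
Continuing, q = 9 is a root, so (q − 9) is a factor; dividing leaves 6q**3 + 37q**2 + 217q − 210.
Then q = 5/6 is a root, giving the factor (6q − 5) and quotient q**2 + 7q + 42.
The quadratic q**2 + 7q + 42 has discriminant −119 < 0 and is irreducible over ℤ.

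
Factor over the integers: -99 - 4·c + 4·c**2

Need a pair with product 4·(-99) = -396 and sum -4: that's 18 and -22.
Split the middle term: 4·c**2 + 18·c - 22·c - 99 = 2·c·(2·c + 9) - 11·(2·c + 9).

(2·c + 9)·(2·c - 11)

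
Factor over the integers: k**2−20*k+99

Two integers with product 99 and sum −20 are −9 and −11.

(k−11)*(k−9)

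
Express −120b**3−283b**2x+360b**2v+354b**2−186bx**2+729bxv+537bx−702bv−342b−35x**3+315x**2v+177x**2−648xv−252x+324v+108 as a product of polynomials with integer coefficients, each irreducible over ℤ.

−(3b+x−9v−3)(5b+7x−6)(8b+5x−6)

Group: 5b(−24b**2−23bx+72bv+42b−5x**2+45xv+21x−54v−18) + (7x−6)(−24b**2−23bx+72bv+42b−5x**2+45xv+21x−54v−18); both groups contain (−24b**2−23bx+72bv+42b−5x**2+45xv+21x−54v−18), so (5b+7x−6) is a factor with cofactor −24b**2−23bx+72bv+42b−5x**2+45xv+21x−54v−18.
The cofactor groups again: −24b**2−23bx+72bv+42b−5x**2+45xv+21x−54v−18 = −3b(8b+5x−6) + (−x+9v+3)(8b+5x−6); both groups contain (8b+5x−6), giving −(3b+x−9v−3)(8b+5x−6).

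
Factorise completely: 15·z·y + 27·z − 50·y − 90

(3·z − 10)·(5·y + 9)

Group as (15·z·y + 27·z) + (−50·y − 90) = 3·z·(5·y + 9) − 10·(5·y + 9).
Both groups share the factor (5·y + 9).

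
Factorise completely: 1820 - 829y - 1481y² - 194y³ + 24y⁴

Trying the rational-root candidates, y = -7/4 is a root, so (4y + 7) divides it; the quotient is 6y³ - 59y² - 267y + 260.
Next, y = 13 is a root, so (y - 13) is a factor; dividing leaves 6y² + 19y - 20.
The remaining quadratic factors as (6y - 5)(y + 4).

(4y + 7)(6y - 5)(y + 4)(y - 13)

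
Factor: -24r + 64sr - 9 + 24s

Group as (64sr + 24s) + (-24r - 9) = 8s(8r + 3) - 3(8r + 3).
Both groups share the factor (8r + 3).

(8r + 3)(8s - 3)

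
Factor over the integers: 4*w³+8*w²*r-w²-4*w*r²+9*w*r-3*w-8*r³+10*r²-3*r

Group: 4*w*(w²+3*w*r-w+2*r²-r) + (-4*r+3)*(w²+3*w*r-w+2*r²-r); both groups contain (w²+3*w*r-w+2*r²-r), so (4*w-4*r+3) is a factor with cofactor w²+3*w*r-w+2*r²-r.
The cofactor groups again: w²+3*w*r-w+2*r²-r = w*(w+2*r-1) + r*(w+2*r-1); both groups contain (w+2*r-1), giving (w+r)*(w+2*r-1).

(4*w-4*r+3)*(w+2*r-1)*(w+r)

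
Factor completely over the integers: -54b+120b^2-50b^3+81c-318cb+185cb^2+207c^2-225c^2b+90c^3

(3c-2b)(5c-5b+9)(6c-5b+3)

Group: 5c(18c^2-27cb+9c+10b^2-6b) + (-5b+9)(18c^2-27cb+9c+10b^2-6b); both groups contain (18c^2-27cb+9c+10b^2-6b), so (5c-5b+9) is a factor with cofactor 18c^2-27cb+9c+10b^2-6b.
The cofactor groups again: 18c^2-27cb+9c+10b^2-6b = 6c(3c-2b) + (-5b+3)(3c-2b); both groups contain (3c-2b), giving (6c-5b+3)(3c-2b).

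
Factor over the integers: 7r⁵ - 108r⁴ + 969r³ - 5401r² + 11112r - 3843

(7r - 3)(r - 3)(r - 7)(r² - 5r + 61)

Testing divisors of the constant over divisors of the leading coefficient, r = 7 is a root, giving the factor (r - 7) and quotient 7r⁴ - 59r³ + 556r² - 1509r + 549.
Next, r = 3 is a root, so (r - 3) is a factor; dividing leaves 7r³ - 38r² + 442r - 183.
Continuing, r = 3/7 is a root, giving the factor (7r - 3) and quotient r² - 5r + 61.
The quadratic r² - 5r + 61 has discriminant -219 < 0 and is irreducible over ℤ.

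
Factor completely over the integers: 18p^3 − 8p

2p(3p + 2)(3p − 2)

Every term has a factor of 2p. Then 9p^2 − 4 = (3p)² − (2)².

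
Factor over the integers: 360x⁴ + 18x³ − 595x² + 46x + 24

Trying the rational-root candidates, x = −1/6 is a root, so (6x + 1) divides it; the quotient is 60x³ − 7x² − 98x + 24.
Continuing, x = −4/3 is a root, so (3x + 4) divides it; the quotient is 20x² − 29x + 6.
The remaining quadratic factors as (4x − 1)(5x − 6).

(3x + 4)(4x − 1)(5x − 6)(6x + 1)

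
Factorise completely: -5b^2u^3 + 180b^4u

5b^2u(6b + u)(6b - u)

Every term has a factor of 5b^2u. Then 36b^2 - u^2 = (6b)² − (u)².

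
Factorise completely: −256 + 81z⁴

(3z + 4)(3z − 4)(9z² + 16)

(3z)⁴ − (4)⁴ = ((3z)² − (4)²)((3z)² + (4)²); the first factor splits again, the second (9z² + 16) is irreducible.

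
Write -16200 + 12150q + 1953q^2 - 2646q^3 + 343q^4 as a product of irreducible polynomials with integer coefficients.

(7q + 15)(7q - 12)(7q - 15)(q - 6)

Among the possible rational roots, q = -15/7 is a root, so (7q + 15) divides it; the quotient is 49q^3 - 483q^2 + 1314q - 1080.
Continuing, q = 12/7 is a root, so (7q - 12) is a factor; dividing leaves 7q^2 - 57q + 90.
The remaining quadratic factors as (q - 6)(7q - 15).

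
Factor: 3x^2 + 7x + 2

Need a pair with product 3·2 = 6 and sum 7: that's 6 and 1.
Split the middle term: 3x^2 + 6x + x + 2 = 3x(x + 2) + (x + 2).

(3x + 1)(x + 2)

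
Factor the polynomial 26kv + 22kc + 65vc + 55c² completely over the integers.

(13v + 11c)(2k + 5c)

Group: 2k(13v + 11c) + 5c(13v + 11c); both groups contain (13v + 11c).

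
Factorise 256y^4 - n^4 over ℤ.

Difference of squares twice: with A = 4y and B = n, A⁴ − B⁴ = (A² − B²)(A² + B²), and A² − B² factors again.

(4y - n)(4y + n)(16y^2 + n^2)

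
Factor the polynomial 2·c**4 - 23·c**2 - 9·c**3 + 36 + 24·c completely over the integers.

(2·c - 3)·(c + 1)·(c + 2)·(c - 6)

Trying the rational-root candidates, c = 6 is a root, giving the factor (c - 6) and quotient 2·c**3 + 3·c**2 - 5·c - 6.
Continuing, c = 3/2 is a root, giving the factor (2·c - 3) and quotient c**2 + 3·c + 2.
The remaining quadratic factors as (c + 1)(c + 2).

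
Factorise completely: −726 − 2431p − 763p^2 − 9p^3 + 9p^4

Among the possible rational roots, p = −6 is a root, so (p + 6) divides it; the quotient is 9p^3 − 63p^2 − 385p − 121.
Continuing, p = 11 is a root, so (p − 11) divides it; the quotient is 9p^2 + 36p + 11.
The remaining quadratic factors as (3p + 11)(3p + 1).

(3p + 1)(3p + 11)(p + 6)(p − 11)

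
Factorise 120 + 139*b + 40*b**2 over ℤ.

Need a pair with product 40·120 = 4800 and sum 139: that's 64 and 75.
Split the middle term: 40*b**2 + 64*b + 75*b + 120 = 8*b*(5*b + 8) + 15*(5*b + 8).

(5*b + 8)*(8*b + 15)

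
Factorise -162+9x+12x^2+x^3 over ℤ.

Among the possible rational roots, x = -9 is a root, giving the factor (x+9) and quotient x^2+3x-18.
The remaining quadratic factors as (x+6)(x-3).

(x+6)(x+9)(x-3)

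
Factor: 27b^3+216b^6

Every term has a factor of 27b^3; factoring it out leaves 8b^3+1.
Recognize a sum of cubes with the parts 1 and 2b.

27b^3(2b+1)(4b^2-2b+1)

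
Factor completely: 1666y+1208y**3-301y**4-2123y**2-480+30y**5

(5y-6)(6y-5)(y-1)(y**2-7y+16)

Trying the rational-root candidates, y = 1 is a root, so (y-1) divides it; the quotient is 30y**4-271y**3+937y**2-1186y+480.
Continuing, y = 6/5 is a root, so (5y-6) is a factor; dividing leaves 6y**3-47y**2+131y-80.
Then y = 5/6 is a root, giving the factor (6y-5) and quotient y**2-7y+16.
The quadratic y**2-7y+16 has discriminant -15 < 0 and is irreducible over ℤ.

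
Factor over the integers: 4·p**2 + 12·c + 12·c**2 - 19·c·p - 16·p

(3·c - 4·p)·(4·c - p + 4)

Group: 4·c·(3·c - 4·p) + (-p + 4)·(3·c - 4·p); both groups contain (3·c - 4·p).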